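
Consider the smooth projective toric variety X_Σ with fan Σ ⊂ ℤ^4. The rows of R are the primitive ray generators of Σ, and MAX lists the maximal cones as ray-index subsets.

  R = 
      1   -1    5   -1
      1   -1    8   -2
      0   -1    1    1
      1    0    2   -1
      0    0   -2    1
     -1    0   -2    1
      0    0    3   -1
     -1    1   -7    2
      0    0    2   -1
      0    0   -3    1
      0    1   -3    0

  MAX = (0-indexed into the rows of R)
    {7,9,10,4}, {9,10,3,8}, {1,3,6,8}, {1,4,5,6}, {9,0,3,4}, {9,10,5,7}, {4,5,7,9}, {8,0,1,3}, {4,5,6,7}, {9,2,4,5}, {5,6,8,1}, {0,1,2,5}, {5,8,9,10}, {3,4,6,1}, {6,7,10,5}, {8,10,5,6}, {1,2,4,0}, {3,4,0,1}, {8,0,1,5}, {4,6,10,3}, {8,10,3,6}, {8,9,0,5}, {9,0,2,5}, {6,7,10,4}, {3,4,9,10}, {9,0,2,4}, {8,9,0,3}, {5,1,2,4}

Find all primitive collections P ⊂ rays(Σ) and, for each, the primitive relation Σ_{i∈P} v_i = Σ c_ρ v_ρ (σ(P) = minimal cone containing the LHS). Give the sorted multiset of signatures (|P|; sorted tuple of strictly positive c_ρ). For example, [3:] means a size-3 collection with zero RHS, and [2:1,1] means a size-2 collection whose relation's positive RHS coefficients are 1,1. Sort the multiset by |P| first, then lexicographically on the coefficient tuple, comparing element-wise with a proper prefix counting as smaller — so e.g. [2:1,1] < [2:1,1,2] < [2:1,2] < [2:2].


Minimal non-faces — 18 found among 11 rays, 28 max cones:

  {3,5}:  v_{3} + v_{5} = 0 ; sig = [2:]
  {4,8}:  v_{4} + v_{8} = 0 ; sig = [2:]
  {6,9}:  v_{6} + v_{9} = 0 ; sig = [2:]
  {0,6}:  v_{0} + v_{6} = v_{1} ; sig = [2:1]
  {0,7}:  v_{0} + v_{7} = v_{4} ; sig = [2:1]
  {0,10}:  v_{0} + v_{10} = v_{3} ; sig = [2:1]
  {1,9}:  v_{1} + v_{9} = v_{0} ; sig = [2:1]
  {2,10}:  v_{2} + v_{10} = v_{4} ; sig = [2:1]
  {1,7}:  v_{1} + v_{7} = v_{4} + v_{6} ; sig = [2:1,1]
  {1,10}:  v_{1} + v_{10} = v_{3} + v_{6} ; sig = [2:1,1]
  {2,3}:  v_{2} + v_{3} = v_{0} + v_{4} ; sig = [2:1,1]
  {2,8}:  v_{2} + v_{8} = v_{0} + v_{5} ; sig = [2:1,1]
  {3,7}:  v_{3} + v_{7} = v_{4} + v_{10} ; sig = [2:1,1]
  {7,8}:  v_{7} + v_{8} = v_{5} + v_{10} ; sig = [2:1,1]
  {2,6}:  v_{2} + v_{6} = v_{1} + v_{4} + v_{5} ; sig = [2:1,1,1]
  {2,7}:  v_{2} + v_{7} = 2·v_{4} + v_{5} ; sig = [2:1,2]
  {0,4,5}:  v_{0} + v_{4} + v_{5} = v_{2} ; sig = [3:1]
  {4,5,10}:  v_{4} + v_{5} + v_{10} = v_{7} ; sig = [3:1]

Signatures (|P|; sorted positive RHS coefficients), sorted:
    [2:]
    [2:]
    [2:]
    [2:1]
    [2:1]
    [2:1]
    [2:1]
    [2:1]
    [2:1,1]
    [2:1,1]
    [2:1,1]
    [2:1,1]
    [2:1,1]
    [2:1,1]
    [2:1,1,1]
    [2:1,2]
    [3:1]
    [3:1]


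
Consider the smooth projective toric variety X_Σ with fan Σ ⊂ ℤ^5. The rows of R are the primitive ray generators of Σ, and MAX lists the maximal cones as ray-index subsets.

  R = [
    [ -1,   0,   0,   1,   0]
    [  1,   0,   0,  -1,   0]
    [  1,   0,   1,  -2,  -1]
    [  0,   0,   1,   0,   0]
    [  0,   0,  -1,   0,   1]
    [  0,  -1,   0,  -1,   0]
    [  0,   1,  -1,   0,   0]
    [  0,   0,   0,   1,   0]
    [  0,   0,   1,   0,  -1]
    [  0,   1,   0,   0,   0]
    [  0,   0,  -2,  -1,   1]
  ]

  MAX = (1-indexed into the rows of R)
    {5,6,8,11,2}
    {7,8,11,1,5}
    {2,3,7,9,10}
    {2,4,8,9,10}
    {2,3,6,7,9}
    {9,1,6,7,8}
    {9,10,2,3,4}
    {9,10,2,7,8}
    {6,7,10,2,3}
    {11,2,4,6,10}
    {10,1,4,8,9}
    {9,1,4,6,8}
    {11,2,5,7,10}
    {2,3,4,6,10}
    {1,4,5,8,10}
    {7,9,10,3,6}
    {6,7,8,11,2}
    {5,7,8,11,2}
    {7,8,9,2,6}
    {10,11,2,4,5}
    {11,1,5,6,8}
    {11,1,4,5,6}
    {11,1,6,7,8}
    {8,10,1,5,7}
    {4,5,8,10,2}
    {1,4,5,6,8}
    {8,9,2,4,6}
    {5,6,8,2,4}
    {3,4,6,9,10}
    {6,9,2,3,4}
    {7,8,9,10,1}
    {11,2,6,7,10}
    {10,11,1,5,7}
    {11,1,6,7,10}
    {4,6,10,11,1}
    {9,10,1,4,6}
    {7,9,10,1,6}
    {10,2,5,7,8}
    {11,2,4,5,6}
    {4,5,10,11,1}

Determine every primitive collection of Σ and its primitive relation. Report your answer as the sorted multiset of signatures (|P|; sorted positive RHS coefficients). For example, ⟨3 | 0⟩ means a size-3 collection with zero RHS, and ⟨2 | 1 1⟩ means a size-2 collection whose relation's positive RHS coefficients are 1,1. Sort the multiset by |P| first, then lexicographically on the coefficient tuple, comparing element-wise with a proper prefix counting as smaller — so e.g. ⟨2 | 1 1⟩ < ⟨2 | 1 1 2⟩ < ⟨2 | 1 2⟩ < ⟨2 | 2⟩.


Primitive collections (14):

  {1,2}:  v_{1} + v_{2} = 0 ; sig = ⟨2 | 0⟩
  {5,9}:  v_{5} + v_{9} = 0 ; sig = ⟨2 | 0⟩
  {4,7}:  v_{4} + v_{7} = v_{10} ; sig = ⟨2 | 1⟩
  {3,8}:  v_{3} + v_{8} = v_{2} + v_{9} ; sig = ⟨2 | 1 1⟩
  {9,11}:  v_{9} + v_{11} = v_{6} + v_{7} ; sig = ⟨2 | 1 1⟩
  {1,3}:  v_{1} + v_{3} = v_{6} + v_{9} + v_{10} ; sig = ⟨2 | 1 1 1⟩
  {3,5}:  v_{3} + v_{5} = v_{2} + v_{6} + v_{10} ; sig = ⟨2 | 1 1 1⟩
  {3,11}:  v_{3} + v_{11} = v_{2} + 2·v_{6} + v_{7} + v_{10} ; sig = ⟨2 | 1 1 1 2⟩
  {6,8,10}:  v_{6} + v_{8} + v_{10} = 0 ; sig = ⟨3 | 0⟩
  {4,8,11}:  v_{4} + v_{8} + v_{11} = v_{5} ; sig = ⟨3 | 1⟩
  {5,6,7}:  v_{5} + v_{6} + v_{7} = v_{11} ; sig = ⟨3 | 1⟩
  {5,6,10}:  v_{5} + v_{6} + v_{10} = v_{4} + v_{11} ; sig = ⟨3 | 1 1⟩
  {8,10,11}:  v_{8} + v_{10} + v_{11} = v_{5} + v_{7} ; sig = ⟨3 | 1 1⟩
  {2,6,9,10}:  v_{2} + v_{6} + v_{9} + v_{10} = v_{3} ; sig = ⟨4 | 1⟩

Hence PRS(X_Σ) =
    |P|=2: 8 collections, coeffs (), (), (1), (1,1), (1,1), (1,1,1), (1,1,1), (1,1,1,2)
    |P|=3: 5 collections, coeffs (), (1), (1), (1,1), (1,1)
    |P|=4: 1 collection, coeffs (1)


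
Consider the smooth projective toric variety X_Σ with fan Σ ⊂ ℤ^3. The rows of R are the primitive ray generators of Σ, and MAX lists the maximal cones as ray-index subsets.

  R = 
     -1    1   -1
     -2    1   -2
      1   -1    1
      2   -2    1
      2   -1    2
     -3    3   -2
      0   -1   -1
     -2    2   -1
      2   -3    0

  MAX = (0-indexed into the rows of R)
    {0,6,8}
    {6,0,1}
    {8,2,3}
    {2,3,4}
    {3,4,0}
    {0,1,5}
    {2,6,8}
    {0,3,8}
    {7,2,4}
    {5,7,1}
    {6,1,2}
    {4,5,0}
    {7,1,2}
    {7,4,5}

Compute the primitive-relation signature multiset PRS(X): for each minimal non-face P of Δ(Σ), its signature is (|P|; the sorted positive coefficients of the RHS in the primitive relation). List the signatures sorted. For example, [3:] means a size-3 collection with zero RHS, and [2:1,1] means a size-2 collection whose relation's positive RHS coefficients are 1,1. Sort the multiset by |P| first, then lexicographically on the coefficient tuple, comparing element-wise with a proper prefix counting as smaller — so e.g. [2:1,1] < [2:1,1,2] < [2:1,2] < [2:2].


|primitive collections| = 15. Relations:

  {0,2}:  v_{0} + v_{2} = 0  ⟹  sig = [2:]
  {1,4}:  v_{1} + v_{4} = 0  ⟹  sig = [2:]
  {3,7}:  v_{3} + v_{7} = 0  ⟹  sig = [2:]
  {0,7}:  v_{0} + v_{7} = v_{5}  ⟹  sig = [2:1]
  {1,3}:  v_{1} + v_{3} = v_{6}  ⟹  sig = [2:1]
  {2,5}:  v_{2} + v_{5} = v_{7}  ⟹  sig = [2:1]
  {3,5}:  v_{3} + v_{5} = v_{0}  ⟹  sig = [2:1]
  {3,6}:  v_{3} + v_{6} = v_{8}  ⟹  sig = [2:1]
  {4,6}:  v_{4} + v_{6} = v_{3}  ⟹  sig = [2:1]
  {6,7}:  v_{6} + v_{7} = v_{1}  ⟹  sig = [2:1]
  {7,8}:  v_{7} + v_{8} = v_{6}  ⟹  sig = [2:1]
  {5,6}:  v_{5} + v_{6} = v_{0} + v_{1}  ⟹  sig = [2:1,1]
  {5,8}:  v_{5} + v_{8} = v_{0} + v_{6}  ⟹  sig = [2:1,1]
  {1,8}:  v_{1} + v_{8} = 2·v_{6}  ⟹  sig = [2:2]
  {4,8}:  v_{4} + v_{8} = 2·v_{3}  ⟹  sig = [2:2]

Sorted signature multiset PRS(X):
    |P|=2: 15 collections, coeffs (), (), (), (1), (1), (1), (1), (1), (1), (1), (1), (1,1), (1,1), (2), (2)


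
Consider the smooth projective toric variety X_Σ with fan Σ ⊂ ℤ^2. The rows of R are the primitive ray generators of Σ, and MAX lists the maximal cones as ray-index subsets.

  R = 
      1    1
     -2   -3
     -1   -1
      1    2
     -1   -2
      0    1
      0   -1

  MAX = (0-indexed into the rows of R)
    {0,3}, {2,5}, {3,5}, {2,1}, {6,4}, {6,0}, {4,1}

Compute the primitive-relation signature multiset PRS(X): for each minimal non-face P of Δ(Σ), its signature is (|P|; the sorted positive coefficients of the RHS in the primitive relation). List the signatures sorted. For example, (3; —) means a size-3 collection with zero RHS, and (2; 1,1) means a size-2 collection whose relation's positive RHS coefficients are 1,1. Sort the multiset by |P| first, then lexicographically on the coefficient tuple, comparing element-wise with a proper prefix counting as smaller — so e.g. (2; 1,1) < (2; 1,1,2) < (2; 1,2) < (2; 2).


|primitive collections| = 14. Relations:

  P={0,2}:  v_{0} + v_{2} = 0 — sig = (2; —)
  P={3,4}:  v_{3} + v_{4} = 0 — sig = (2; —)
  P={5,6}:  v_{5} + v_{6} = 0 — sig = (2; —)
  P={0,1}:  v_{0} + v_{1} = v_{4} — sig = (2; 1)
  P={0,4}:  v_{0} + v_{4} = v_{6} — sig = (2; 1)
  P={0,5}:  v_{0} + v_{5} = v_{3} — sig = (2; 1)
  P={1,3}:  v_{1} + v_{3} = v_{2} — sig = (2; 1)
  P={2,3}:  v_{2} + v_{3} = v_{5} — sig = (2; 1)
  P={2,4}:  v_{2} + v_{4} = v_{1} — sig = (2; 1)
  P={2,6}:  v_{2} + v_{6} = v_{4} — sig = (2; 1)
  P={3,6}:  v_{3} + v_{6} = v_{0} — sig = (2; 1)
  P={4,5}:  v_{4} + v_{5} = v_{2} — sig = (2; 1)
  P={1,5}:  v_{1} + v_{5} = 2·v_{2} — sig = (2; 2)
  P={1,6}:  v_{1} + v_{6} = 2·v_{4} — sig = (2; 2)

Hence PRS(X_Σ) =
{ (2; —) ×3,  (2; 1) ×9,  (2; 2) ×2 }


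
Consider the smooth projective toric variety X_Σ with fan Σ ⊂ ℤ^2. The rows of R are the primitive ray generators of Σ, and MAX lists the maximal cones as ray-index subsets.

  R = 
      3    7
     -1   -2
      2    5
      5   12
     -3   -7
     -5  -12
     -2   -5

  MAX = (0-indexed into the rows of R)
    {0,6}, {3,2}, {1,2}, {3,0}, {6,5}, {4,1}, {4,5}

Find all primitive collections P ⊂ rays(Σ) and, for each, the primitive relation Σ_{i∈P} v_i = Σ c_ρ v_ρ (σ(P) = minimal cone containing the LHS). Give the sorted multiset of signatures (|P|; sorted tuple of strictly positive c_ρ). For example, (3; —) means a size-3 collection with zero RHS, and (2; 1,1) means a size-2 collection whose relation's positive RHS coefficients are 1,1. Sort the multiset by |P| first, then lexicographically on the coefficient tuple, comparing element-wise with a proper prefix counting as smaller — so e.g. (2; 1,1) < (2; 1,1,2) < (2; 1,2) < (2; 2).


14 minimal non-faces of Δ(Σ) (on 7 rays):

  • {0,4}:  v_{0} + v_{4} = 0  →  sig = (2; —)
  • {2,6}:  v_{2} + v_{6} = 0  →  sig = (2; —)
  • {3,5}:  v_{3} + v_{5} = 0  →  sig = (2; —)
  • {0,1}:  v_{0} + v_{1} = v_{2}  →  sig = (2; 1)
  • {0,2}:  v_{0} + v_{2} = v_{3}  →  sig = (2; 1)
  • {0,5}:  v_{0} + v_{5} = v_{6}  →  sig = (2; 1)
  • {1,6}:  v_{1} + v_{6} = v_{4}  →  sig = (2; 1)
  • {2,4}:  v_{2} + v_{4} = v_{1}  →  sig = (2; 1)
  • {2,5}:  v_{2} + v_{5} = v_{4}  →  sig = (2; 1)
  • {3,4}:  v_{3} + v_{4} = v_{2}  →  sig = (2; 1)
  • {3,6}:  v_{3} + v_{6} = v_{0}  →  sig = (2; 1)
  • {4,6}:  v_{4} + v_{6} = v_{5}  →  sig = (2; 1)
  • {1,3}:  v_{1} + v_{3} = 2·v_{2}  →  sig = (2; 2)
  • {1,5}:  v_{1} + v_{5} = 2·v_{4}  →  sig = (2; 2)

Signatures (|P|; sorted positive RHS coefficients), sorted:
    (2; —)
    (2; —)
    (2; —)
    (2; 1)
    (2; 1)
    (2; 1)
    (2; 1)
    (2; 1)
    (2; 1)
    (2; 1)
    (2; 1)
    (2; 1)
    (2; 2)
    (2; 2)


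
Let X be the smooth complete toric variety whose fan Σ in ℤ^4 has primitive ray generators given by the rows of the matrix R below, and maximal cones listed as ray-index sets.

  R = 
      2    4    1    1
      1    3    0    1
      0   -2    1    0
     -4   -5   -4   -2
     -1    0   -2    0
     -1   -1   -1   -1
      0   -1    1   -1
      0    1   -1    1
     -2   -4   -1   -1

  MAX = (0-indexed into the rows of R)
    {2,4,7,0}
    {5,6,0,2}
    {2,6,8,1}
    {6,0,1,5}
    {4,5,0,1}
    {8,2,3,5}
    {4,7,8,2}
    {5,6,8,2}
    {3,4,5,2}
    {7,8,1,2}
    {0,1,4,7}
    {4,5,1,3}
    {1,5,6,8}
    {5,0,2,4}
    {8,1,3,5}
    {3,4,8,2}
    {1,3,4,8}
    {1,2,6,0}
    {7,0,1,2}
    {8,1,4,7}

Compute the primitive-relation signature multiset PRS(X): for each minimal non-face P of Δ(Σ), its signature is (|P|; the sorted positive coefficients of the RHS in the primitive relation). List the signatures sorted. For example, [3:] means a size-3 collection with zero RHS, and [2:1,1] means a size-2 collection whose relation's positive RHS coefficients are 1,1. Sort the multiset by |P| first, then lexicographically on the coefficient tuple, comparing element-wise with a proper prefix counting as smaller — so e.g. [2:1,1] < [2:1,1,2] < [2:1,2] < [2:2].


Primitive collections (11):

  {0,8}:  v_{0} + v_{8} = 0 — sig = [2:]
  {6,7}:  v_{6} + v_{7} = 0 — sig = [2:]
  {4,6}:  v_{4} + v_{6} = v_{5} — sig = [2:1]
  {5,7}:  v_{5} + v_{7} = v_{4} — sig = [2:1]
  {0,3}:  v_{0} + v_{3} = v_{4} + v_{5} — sig = [2:1,1]
  {3,6}:  v_{3} + v_{6} = 2·v_{5} + v_{8} — sig = [2:1,2]
  {3,7}:  v_{3} + v_{7} = 2·v_{4} + v_{8} — sig = [2:1,2]
  {1,2,5}:  v_{1} + v_{2} + v_{5} = 0 — sig = [3:]
  {1,2,4}:  v_{1} + v_{2} + v_{4} = v_{7} — sig = [3:1]
  {4,5,8}:  v_{4} + v_{5} + v_{8} = v_{3} — sig = [3:1]
  {1,2,3}:  v_{1} + v_{2} + v_{3} = v_{4} + v_{8} — sig = [3:1,1]

Signatures (|P|; sorted positive RHS coefficients), sorted:
    |P|=2: 7 collections, coeffs (), (), (1), (1), (1,1), (1,2), (1,2)
    |P|=3: 4 collections, coeffs (), (1), (1), (1,1)


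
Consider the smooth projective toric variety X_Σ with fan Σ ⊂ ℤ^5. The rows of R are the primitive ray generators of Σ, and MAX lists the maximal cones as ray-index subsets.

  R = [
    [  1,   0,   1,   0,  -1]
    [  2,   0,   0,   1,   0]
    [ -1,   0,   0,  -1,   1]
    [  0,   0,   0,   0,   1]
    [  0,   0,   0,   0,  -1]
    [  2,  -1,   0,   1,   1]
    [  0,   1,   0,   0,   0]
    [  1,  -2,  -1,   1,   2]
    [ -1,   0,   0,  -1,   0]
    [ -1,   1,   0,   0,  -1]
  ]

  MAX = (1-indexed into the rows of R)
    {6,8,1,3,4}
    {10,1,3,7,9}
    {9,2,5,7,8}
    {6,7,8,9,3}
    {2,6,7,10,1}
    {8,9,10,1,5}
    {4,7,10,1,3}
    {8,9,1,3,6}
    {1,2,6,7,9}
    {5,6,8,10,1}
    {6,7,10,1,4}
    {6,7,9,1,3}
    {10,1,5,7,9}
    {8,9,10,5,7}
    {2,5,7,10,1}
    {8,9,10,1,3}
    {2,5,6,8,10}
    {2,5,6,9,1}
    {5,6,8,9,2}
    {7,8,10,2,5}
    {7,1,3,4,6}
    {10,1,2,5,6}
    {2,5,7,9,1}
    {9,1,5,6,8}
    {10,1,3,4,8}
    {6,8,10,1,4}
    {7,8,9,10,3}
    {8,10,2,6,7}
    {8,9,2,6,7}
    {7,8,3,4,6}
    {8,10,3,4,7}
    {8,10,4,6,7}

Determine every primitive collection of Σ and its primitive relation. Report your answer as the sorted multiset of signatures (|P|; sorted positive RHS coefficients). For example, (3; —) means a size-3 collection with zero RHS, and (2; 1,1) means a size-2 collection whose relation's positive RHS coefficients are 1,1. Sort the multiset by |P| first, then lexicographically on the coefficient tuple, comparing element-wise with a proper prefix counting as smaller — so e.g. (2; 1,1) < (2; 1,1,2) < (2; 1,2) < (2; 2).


11 minimal non-faces of Δ(Σ) (on 10 rays):

  {4,5}:  v_{4} + v_{5} = 0  so sig = (2; —)
  {3,5}:  v_{3} + v_{5} = v_{9}  so sig = (2; 1)
  {4,9}:  v_{4} + v_{9} = v_{3}  so sig = (2; 1)
  {2,4}:  v_{2} + v_{4} = v_{6} + v_{7}  so sig = (2; 1,1)
  {2,3}:  v_{2} + v_{3} = v_{6} + v_{7} + v_{9}  so sig = (2; 1,1,1)
  {6,9,10}:  v_{6} + v_{9} + v_{10} = 0  so sig = (3; —)
  {1,7,8}:  v_{1} + v_{7} + v_{8} = v_{6}  so sig = (3; 1)
  {3,6,10}:  v_{3} + v_{6} + v_{10} = v_{4}  so sig = (3; 1)
  {5,6,7}:  v_{5} + v_{6} + v_{7} = v_{2}  so sig = (3; 1)
  {2,9,10}:  v_{2} + v_{9} + v_{10} = v_{5} + v_{7}  so sig = (3; 1,1)
  {1,2,8}:  v_{1} + v_{2} + v_{8} = v_{5} + 2·v_{6}  so sig = (3; 1,2)

Sorted signature multiset PRS(X):
    (2; —)
    (2; 1)
    (2; 1)
    (2; 1,1)
    (2; 1,1,1)
    (3; —)
    (3; 1)
    (3; 1)
    (3; 1)
    (3; 1,1)
    (3; 1,2)


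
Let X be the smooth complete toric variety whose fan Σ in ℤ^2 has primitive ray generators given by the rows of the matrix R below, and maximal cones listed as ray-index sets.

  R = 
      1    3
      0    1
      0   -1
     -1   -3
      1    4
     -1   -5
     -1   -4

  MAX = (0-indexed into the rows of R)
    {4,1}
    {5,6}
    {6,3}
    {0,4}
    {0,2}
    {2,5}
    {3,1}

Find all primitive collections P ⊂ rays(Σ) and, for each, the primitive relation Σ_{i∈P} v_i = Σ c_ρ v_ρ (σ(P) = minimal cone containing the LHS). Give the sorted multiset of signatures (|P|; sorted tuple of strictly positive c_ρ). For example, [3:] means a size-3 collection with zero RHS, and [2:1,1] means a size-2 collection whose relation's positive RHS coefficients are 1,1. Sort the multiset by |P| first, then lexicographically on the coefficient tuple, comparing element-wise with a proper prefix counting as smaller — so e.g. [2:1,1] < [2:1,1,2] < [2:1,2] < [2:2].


The 14 primitive collections of Σ (r=7, n=2):

  P = {0,3}:  v_{0} + v_{3} = 0 ; sig = [2:]
  P = {1,2}:  v_{1} + v_{2} = 0 ; sig = [2:]
  P = {4,6}:  v_{4} + v_{6} = 0 ; sig = [2:]
  P = {0,1}:  v_{0} + v_{1} = v_{4} ; sig = [2:1]
  P = {0,6}:  v_{0} + v_{6} = v_{2} ; sig = [2:1]
  P = {1,5}:  v_{1} + v_{5} = v_{6} ; sig = [2:1]
  P = {1,6}:  v_{1} + v_{6} = v_{3} ; sig = [2:1]
  P = {2,3}:  v_{2} + v_{3} = v_{6} ; sig = [2:1]
  P = {2,4}:  v_{2} + v_{4} = v_{0} ; sig = [2:1]
  P = {2,6}:  v_{2} + v_{6} = v_{5} ; sig = [2:1]
  P = {3,4}:  v_{3} + v_{4} = v_{1} ; sig = [2:1]
  P = {4,5}:  v_{4} + v_{5} = v_{2} ; sig = [2:1]
  P = {0,5}:  v_{0} + v_{5} = 2·v_{2} ; sig = [2:2]
  P = {3,5}:  v_{3} + v_{5} = 2·v_{6} ; sig = [2:2]

Signatures (|P|; sorted positive RHS coefficients), sorted:
[[2:], [2:], [2:], [2:1], [2:1], [2:1], [2:1], [2:1], [2:1], [2:1], [2:1], [2:1], [2:2], [2:2]]


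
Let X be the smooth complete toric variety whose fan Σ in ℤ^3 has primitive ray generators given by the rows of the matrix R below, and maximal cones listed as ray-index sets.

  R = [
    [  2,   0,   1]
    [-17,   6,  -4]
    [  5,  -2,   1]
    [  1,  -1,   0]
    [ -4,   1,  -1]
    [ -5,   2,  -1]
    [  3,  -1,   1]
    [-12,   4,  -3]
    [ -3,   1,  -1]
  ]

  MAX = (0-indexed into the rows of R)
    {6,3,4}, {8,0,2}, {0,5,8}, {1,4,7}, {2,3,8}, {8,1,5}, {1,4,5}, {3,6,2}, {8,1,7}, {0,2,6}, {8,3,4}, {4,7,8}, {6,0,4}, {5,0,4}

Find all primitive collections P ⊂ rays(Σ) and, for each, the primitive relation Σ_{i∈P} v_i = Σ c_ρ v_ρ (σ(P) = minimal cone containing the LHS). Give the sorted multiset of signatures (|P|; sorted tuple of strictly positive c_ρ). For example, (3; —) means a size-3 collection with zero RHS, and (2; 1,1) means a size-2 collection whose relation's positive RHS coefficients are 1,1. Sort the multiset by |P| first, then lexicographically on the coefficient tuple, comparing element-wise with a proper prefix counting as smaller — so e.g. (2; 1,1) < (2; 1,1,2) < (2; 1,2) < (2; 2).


18 minimal non-faces of Δ(Σ) (on 9 rays):

  • {2,5}:  v_{2} + v_{5} = 0 — sig = (2; —)
  • {6,8}:  v_{6} + v_{8} = 0 — sig = (2; —)
  • {0,3}:  v_{0} + v_{3} = v_{6} — sig = (2; 1)
  • {1,2}:  v_{1} + v_{2} = v_{7} — sig = (2; 1)
  • {2,4}:  v_{2} + v_{4} = v_{3} — sig = (2; 1)
  • {3,5}:  v_{3} + v_{5} = v_{4} — sig = (2; 1)
  • {5,7}:  v_{5} + v_{7} = v_{1} — sig = (2; 1)
  • {1,3}:  v_{1} + v_{3} = v_{4} + v_{7} — sig = (2; 1,1)
  • {2,7}:  v_{2} + v_{7} = v_{4} + v_{8} — sig = (2; 1,1)
  • {5,6}:  v_{5} + v_{6} = v_{0} + v_{4} — sig = (2; 1,1)
  • {6,7}:  v_{6} + v_{7} = v_{4} + v_{5} — sig = (2; 1,1)
  • {1,6}:  v_{1} + v_{6} = v_{4} + 2·v_{5} — sig = (2; 1,2)
  • {3,7}:  v_{3} + v_{7} = 2·v_{4} + v_{8} — sig = (2; 1,2)
  • {0,7}:  v_{0} + v_{7} = 2·v_{5} — sig = (2; 2)
  • {0,1}:  v_{0} + v_{1} = 3·v_{5} — sig = (2; 3)
  • {0,4,8}:  v_{0} + v_{4} + v_{8} = v_{5} — sig = (3; 1)
  • {4,5,8}:  v_{4} + v_{5} + v_{8} = v_{7} — sig = (3; 1)
  • {1,4,8}:  v_{1} + v_{4} + v_{8} = 2·v_{7} — sig = (3; 2)

Sorted signature multiset PRS(X):
{ (2; —) ×2,  (2; 1) ×5,  (2; 1,1) ×4,  (2; 1,2) ×2,  (2; 2),  (2; 3),  (3; 1) ×2,  (3; 2) }


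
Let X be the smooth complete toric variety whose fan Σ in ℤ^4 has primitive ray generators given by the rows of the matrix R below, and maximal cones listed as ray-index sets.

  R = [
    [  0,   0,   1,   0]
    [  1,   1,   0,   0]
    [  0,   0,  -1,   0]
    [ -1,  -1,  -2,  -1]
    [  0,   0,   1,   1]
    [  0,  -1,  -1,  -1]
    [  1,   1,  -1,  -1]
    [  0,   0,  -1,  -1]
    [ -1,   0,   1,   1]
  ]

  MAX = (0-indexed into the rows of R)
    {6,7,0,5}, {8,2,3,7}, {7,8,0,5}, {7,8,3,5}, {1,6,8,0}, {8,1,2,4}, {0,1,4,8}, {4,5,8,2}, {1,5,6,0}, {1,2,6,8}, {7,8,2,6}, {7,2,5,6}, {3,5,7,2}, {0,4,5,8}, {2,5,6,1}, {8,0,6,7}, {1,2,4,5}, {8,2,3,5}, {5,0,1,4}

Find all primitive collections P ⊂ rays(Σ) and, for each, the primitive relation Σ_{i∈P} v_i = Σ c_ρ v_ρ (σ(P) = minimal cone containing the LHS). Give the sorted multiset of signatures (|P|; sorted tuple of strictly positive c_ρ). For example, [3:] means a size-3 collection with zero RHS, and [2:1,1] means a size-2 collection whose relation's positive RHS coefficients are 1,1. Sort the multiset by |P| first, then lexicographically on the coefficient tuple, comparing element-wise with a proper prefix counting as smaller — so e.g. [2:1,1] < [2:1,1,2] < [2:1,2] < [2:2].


The 11 primitive collections of Σ (r=9, n=4):

  {0,2}:  v_{0} + v_{2} = 0  ⟹  sig = [2:]
  {4,7}:  v_{4} + v_{7} = 0  ⟹  sig = [2:]
  {1,7}:  v_{1} + v_{7} = v_{6}  ⟹  sig = [2:1]
  {4,6}:  v_{4} + v_{6} = v_{1}  ⟹  sig = [2:1]
  {1,3}:  v_{1} + v_{3} = v_{2} + v_{7}  ⟹  sig = [2:1,1]
  {0,3}:  v_{0} + v_{3} = v_{5} + v_{7} + v_{8}  ⟹  sig = [2:1,1,1]
  {3,4}:  v_{3} + v_{4} = v_{2} + v_{5} + v_{8}  ⟹  sig = [2:1,1,1]
  {3,6}:  v_{3} + v_{6} = v_{2} + 2·v_{7}  ⟹  sig = [2:1,2]
  {1,5,8}:  v_{1} + v_{5} + v_{8} = 0  ⟹  sig = [3:]
  {5,6,8}:  v_{5} + v_{6} + v_{8} = v_{7}  ⟹  sig = [3:1]
  {2,5,7,8}:  v_{2} + v_{5} + v_{7} + v_{8} = v_{3}  ⟹  sig = [4:1]

so the primitive-relation signature multiset is
[[2:], [2:], [2:1], [2:1], [2:1,1], [2:1,1,1], [2:1,1,1], [2:1,2], [3:], [3:1], [4:1]]


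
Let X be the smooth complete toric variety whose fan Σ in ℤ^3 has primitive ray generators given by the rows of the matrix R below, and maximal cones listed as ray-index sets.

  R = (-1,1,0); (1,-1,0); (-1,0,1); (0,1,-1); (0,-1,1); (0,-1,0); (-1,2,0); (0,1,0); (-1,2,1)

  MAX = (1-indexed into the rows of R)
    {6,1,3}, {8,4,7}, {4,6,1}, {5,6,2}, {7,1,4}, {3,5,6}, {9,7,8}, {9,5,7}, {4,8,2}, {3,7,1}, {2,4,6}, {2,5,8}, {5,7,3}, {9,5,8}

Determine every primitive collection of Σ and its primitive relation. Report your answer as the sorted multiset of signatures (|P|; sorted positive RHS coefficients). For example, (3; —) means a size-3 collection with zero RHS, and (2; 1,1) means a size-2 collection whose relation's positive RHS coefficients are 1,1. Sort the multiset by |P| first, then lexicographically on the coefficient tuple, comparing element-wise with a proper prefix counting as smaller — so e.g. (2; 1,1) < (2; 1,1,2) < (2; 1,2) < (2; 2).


|primitive collections| = 16. Relations:

  P={1,2}:  v_{1} + v_{2} = 0  →  sig = (2; —)
  P={4,5}:  v_{4} + v_{5} = 0  →  sig = (2; —)
  P={6,8}:  v_{6} + v_{8} = 0  →  sig = (2; —)
  P={1,5}:  v_{1} + v_{5} = v_{3}  →  sig = (2; 1)
  P={1,8}:  v_{1} + v_{8} = v_{7}  →  sig = (2; 1)
  P={2,3}:  v_{2} + v_{3} = v_{5}  →  sig = (2; 1)
  P={2,7}:  v_{2} + v_{7} = v_{8}  →  sig = (2; 1)
  P={3,4}:  v_{3} + v_{4} = v_{1}  →  sig = (2; 1)
  P={6,7}:  v_{6} + v_{7} = v_{1}  →  sig = (2; 1)
  P={3,8}:  v_{3} + v_{8} = v_{5} + v_{7}  →  sig = (2; 1,1)
  P={4,9}:  v_{4} + v_{9} = v_{7} + v_{8}  →  sig = (2; 1,1)
  P={6,9}:  v_{6} + v_{9} = v_{5} + v_{7}  →  sig = (2; 1,1)
  P={1,9}:  v_{1} + v_{9} = v_{5} + 2·v_{7}  →  sig = (2; 1,2)
  P={2,9}:  v_{2} + v_{9} = v_{5} + 2·v_{8}  →  sig = (2; 1,2)
  P={3,9}:  v_{3} + v_{9} = 2·v_{5} + 2·v_{7}  →  sig = (2; 2,2)
  P={5,7,8}:  v_{5} + v_{7} + v_{8} = v_{9}  →  sig = (3; 1)

so the primitive-relation signature multiset is
    |P|=2: 15 collections, coeffs (), (), (), (1), (1), (1), (1), (1), (1), (1,1), (1,1), (1,1), (1,2), (1,2), (2,2)
    |P|=3: 1 collection, coeffs (1)


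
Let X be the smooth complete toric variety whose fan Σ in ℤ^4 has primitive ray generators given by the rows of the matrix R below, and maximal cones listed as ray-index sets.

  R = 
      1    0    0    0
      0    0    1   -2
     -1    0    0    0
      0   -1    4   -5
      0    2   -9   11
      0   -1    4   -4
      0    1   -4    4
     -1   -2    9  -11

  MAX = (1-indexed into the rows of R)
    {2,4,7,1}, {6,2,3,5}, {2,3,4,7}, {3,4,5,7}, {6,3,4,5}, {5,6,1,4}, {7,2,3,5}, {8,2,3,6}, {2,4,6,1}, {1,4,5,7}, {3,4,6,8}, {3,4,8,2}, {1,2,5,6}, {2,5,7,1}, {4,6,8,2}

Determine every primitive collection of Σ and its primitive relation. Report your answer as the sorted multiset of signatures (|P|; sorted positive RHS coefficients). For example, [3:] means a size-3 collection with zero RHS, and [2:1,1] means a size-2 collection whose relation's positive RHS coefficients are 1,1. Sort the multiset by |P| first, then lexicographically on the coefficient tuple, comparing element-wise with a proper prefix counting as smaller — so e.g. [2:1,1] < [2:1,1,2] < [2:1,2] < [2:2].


The 7 primitive collections of Σ (r=8, n=4):

  P={1,3}:  v_{1} + v_{3} = 0  ⇒ sig = [2:]
  P={6,7}:  v_{6} + v_{7} = 0  ⇒ sig = [2:]
  P={5,8}:  v_{5} + v_{8} = v_{3}  ⇒ sig = [2:1]
  P={1,8}:  v_{1} + v_{8} = v_{2} + v_{4} + v_{6}  ⇒ sig = [2:1,1,1]
  P={7,8}:  v_{7} + v_{8} = v_{2} + v_{3} + v_{4}  ⇒ sig = [2:1,1,1]
  P={2,4,5}:  v_{2} + v_{4} + v_{5} = v_{7}  ⇒ sig = [3:1]
  P={2,3,4,6}:  v_{2} + v_{3} + v_{4} + v_{6} = v_{8}  ⇒ sig = [4:1]

Signatures (|P|; sorted positive RHS coefficients), sorted:
{ [2:] ×2,  [2:1],  [2:1,1,1] ×2,  [3:1],  [4:1] }


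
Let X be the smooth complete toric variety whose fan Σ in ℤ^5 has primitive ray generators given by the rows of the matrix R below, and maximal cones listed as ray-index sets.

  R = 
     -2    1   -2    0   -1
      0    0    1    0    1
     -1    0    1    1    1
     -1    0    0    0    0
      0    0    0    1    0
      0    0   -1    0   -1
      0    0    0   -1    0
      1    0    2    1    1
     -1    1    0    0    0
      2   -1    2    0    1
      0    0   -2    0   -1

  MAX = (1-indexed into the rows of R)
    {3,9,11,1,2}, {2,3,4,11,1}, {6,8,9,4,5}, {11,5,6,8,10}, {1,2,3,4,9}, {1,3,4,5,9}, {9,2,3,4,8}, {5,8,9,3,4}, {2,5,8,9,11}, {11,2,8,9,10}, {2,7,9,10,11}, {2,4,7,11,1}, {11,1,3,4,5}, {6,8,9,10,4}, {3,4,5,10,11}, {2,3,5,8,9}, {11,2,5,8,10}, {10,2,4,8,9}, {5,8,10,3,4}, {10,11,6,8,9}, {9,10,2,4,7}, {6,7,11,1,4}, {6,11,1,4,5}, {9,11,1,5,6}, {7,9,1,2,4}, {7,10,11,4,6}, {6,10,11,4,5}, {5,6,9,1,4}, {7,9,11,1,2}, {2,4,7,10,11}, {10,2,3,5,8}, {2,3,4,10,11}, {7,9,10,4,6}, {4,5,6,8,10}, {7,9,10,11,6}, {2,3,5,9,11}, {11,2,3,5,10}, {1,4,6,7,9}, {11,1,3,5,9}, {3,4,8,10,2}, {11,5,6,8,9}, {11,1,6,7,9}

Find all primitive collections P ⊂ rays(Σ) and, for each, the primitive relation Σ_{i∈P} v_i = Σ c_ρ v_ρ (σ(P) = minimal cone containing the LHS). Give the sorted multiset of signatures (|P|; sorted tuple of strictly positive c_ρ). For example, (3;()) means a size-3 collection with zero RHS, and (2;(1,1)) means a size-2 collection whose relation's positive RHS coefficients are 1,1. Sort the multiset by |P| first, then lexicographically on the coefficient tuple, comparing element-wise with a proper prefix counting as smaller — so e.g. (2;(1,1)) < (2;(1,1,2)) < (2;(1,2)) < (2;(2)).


Primitive collections (14):

  • {1,10}:  v_{1} + v_{10} = 0  ⇒ sig = (2;())
  • {2,6}:  v_{2} + v_{6} = 0  ⇒ sig = (2;())
  • {5,7}:  v_{5} + v_{7} = 0  ⇒ sig = (2;())
  • {1,8}:  v_{1} + v_{8} = v_{5} + v_{9}  ⇒ sig = (2;(1,1))
  • {3,6}:  v_{3} + v_{6} = v_{4} + v_{5}  ⇒ sig = (2;(1,1))
  • {3,7}:  v_{3} + v_{7} = v_{2} + v_{4}  ⇒ sig = (2;(1,1))
  • {7,8}:  v_{7} + v_{8} = v_{9} + v_{10}  ⇒ sig = (2;(1,1))
  • {2,4,5}:  v_{2} + v_{4} + v_{5} = v_{3}  ⇒ sig = (3;(1))
  • {4,8,11}:  v_{4} + v_{8} + v_{11} = v_{5}  ⇒ sig = (3;(1))
  • {4,9,11}:  v_{4} + v_{9} + v_{11} = v_{1}  ⇒ sig = (3;(1))
  • {5,9,10}:  v_{5} + v_{9} + v_{10} = v_{8}  ⇒ sig = (3;(1))
  • {1,2,5}:  v_{1} + v_{2} + v_{5} = v_{3} + v_{9} + v_{11}  ⇒ sig = (3;(1,1,1))
  • {3,9,10}:  v_{3} + v_{9} + v_{10} = v_{2} + v_{4} + v_{8}  ⇒ sig = (3;(1,1,1))
  • {3,8,11}:  v_{3} + v_{8} + v_{11} = v_{2} + 2·v_{5}  ⇒ sig = (3;(1,2))

Sorted signature multiset PRS(X):
[(2;()), (2;()), (2;()), (2;(1,1)), (2;(1,1)), (2;(1,1)), (2;(1,1)), (3;(1)), (3;(1)), (3;(1)), (3;(1)), (3;(1,1,1)), (3;(1,1,1)), (3;(1,2))]


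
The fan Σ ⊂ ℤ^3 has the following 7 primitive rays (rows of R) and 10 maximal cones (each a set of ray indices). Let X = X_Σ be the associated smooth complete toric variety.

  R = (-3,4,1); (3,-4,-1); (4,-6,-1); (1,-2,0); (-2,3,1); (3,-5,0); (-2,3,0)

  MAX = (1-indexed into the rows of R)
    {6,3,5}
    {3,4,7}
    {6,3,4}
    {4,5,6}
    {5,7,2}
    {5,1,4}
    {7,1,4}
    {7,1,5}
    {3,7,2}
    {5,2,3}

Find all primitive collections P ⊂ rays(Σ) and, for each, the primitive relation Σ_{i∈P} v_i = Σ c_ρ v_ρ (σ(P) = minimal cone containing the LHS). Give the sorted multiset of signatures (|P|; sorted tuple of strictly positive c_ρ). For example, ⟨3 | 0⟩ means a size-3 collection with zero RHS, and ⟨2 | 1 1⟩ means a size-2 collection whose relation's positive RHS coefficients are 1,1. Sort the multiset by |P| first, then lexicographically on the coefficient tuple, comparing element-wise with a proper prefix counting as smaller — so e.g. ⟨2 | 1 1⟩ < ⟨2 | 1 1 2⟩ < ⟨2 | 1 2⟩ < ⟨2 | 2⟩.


9 minimal non-faces of Δ(Σ) (on 7 rays):

  {1,2}:  v_{1} + v_{2} = 0 — sig = ⟨2 | 0⟩
  {1,3}:  v_{1} + v_{3} = v_{4} — sig = ⟨2 | 1⟩
  {2,4}:  v_{2} + v_{4} = v_{3} — sig = ⟨2 | 1⟩
  {6,7}:  v_{6} + v_{7} = v_{4} — sig = ⟨2 | 1⟩
  {1,6}:  v_{1} + v_{6} = 2·v_{4} + v_{5} — sig = ⟨2 | 1 2⟩
  {2,6}:  v_{2} + v_{6} = 2·v_{3} + v_{5} — sig = ⟨2 | 1 2⟩
  {3,5,7}:  v_{3} + v_{5} + v_{7} = 0 — sig = ⟨3 | 0⟩
  {3,4,5}:  v_{3} + v_{4} + v_{5} = v_{6} — sig = ⟨3 | 1⟩
  {4,5,7}:  v_{4} + v_{5} + v_{7} = v_{1} — sig = ⟨3 | 1⟩

so the primitive-relation signature multiset is
    ⟨2 | 0⟩
    ⟨2 | 1⟩
    ⟨2 | 1⟩
    ⟨2 | 1⟩
    ⟨2 | 1 2⟩
    ⟨2 | 1 2⟩
    ⟨3 | 0⟩
    ⟨3 | 1⟩
    ⟨3 | 1⟩


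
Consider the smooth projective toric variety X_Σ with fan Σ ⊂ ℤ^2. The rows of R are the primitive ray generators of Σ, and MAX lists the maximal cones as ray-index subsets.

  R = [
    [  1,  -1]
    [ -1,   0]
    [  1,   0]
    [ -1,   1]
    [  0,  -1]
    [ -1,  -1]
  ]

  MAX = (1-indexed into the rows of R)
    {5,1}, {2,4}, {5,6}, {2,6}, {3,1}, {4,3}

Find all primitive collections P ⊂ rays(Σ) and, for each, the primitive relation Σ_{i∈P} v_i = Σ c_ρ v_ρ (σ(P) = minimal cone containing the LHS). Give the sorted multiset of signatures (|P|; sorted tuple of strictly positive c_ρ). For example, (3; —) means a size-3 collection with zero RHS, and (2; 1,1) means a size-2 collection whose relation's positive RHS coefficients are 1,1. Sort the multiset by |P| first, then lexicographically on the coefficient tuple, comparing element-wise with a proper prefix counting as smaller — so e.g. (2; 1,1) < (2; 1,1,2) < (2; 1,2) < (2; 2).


Minimal non-faces — 9 found among 6 rays, 6 max cones:

  P = {1,4}:  v_{1} + v_{4} = 0  ⇒ sig = (2; —)
  P = {2,3}:  v_{2} + v_{3} = 0  ⇒ sig = (2; —)
  P = {1,2}:  v_{1} + v_{2} = v_{5}  ⇒ sig = (2; 1)
  P = {2,5}:  v_{2} + v_{5} = v_{6}  ⇒ sig = (2; 1)
  P = {3,5}:  v_{3} + v_{5} = v_{1}  ⇒ sig = (2; 1)
  P = {3,6}:  v_{3} + v_{6} = v_{5}  ⇒ sig = (2; 1)
  P = {4,5}:  v_{4} + v_{5} = v_{2}  ⇒ sig = (2; 1)
  P = {1,6}:  v_{1} + v_{6} = 2·v_{5}  ⇒ sig = (2; 2)
  P = {4,6}:  v_{4} + v_{6} = 2·v_{2}  ⇒ sig = (2; 2)

Hence PRS(X_Σ) =
[(2; —), (2; —), (2; 1), (2; 1), (2; 1), (2; 1), (2; 1), (2; 2), (2; 2)]


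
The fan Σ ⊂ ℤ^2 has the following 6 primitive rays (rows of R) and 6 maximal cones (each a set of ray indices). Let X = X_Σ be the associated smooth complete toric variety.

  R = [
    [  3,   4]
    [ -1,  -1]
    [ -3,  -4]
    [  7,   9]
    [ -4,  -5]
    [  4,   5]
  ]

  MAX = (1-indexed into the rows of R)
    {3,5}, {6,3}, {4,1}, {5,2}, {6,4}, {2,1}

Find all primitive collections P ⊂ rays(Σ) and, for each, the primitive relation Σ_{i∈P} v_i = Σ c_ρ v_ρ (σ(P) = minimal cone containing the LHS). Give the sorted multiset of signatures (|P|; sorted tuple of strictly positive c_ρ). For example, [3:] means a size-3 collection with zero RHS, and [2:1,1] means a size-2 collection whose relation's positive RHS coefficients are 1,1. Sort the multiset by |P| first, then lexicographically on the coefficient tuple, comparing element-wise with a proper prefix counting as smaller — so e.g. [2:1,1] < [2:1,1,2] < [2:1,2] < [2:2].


Primitive collections (9):

  P = {1,3}:  v_{1} + v_{3} = 0  so sig = [2:]
  P = {5,6}:  v_{5} + v_{6} = 0  so sig = [2:]
  P = {1,5}:  v_{1} + v_{5} = v_{2}  so sig = [2:1]
  P = {1,6}:  v_{1} + v_{6} = v_{4}  so sig = [2:1]
  P = {2,3}:  v_{2} + v_{3} = v_{5}  so sig = [2:1]
  P = {2,6}:  v_{2} + v_{6} = v_{1}  so sig = [2:1]
  P = {3,4}:  v_{3} + v_{4} = v_{6}  so sig = [2:1]
  P = {4,5}:  v_{4} + v_{5} = v_{1}  so sig = [2:1]
  P = {2,4}:  v_{2} + v_{4} = 2·v_{1}  so sig = [2:2]

so the primitive-relation signature multiset is
{ [2:] ×2,  [2:1] ×6,  [2:2] }


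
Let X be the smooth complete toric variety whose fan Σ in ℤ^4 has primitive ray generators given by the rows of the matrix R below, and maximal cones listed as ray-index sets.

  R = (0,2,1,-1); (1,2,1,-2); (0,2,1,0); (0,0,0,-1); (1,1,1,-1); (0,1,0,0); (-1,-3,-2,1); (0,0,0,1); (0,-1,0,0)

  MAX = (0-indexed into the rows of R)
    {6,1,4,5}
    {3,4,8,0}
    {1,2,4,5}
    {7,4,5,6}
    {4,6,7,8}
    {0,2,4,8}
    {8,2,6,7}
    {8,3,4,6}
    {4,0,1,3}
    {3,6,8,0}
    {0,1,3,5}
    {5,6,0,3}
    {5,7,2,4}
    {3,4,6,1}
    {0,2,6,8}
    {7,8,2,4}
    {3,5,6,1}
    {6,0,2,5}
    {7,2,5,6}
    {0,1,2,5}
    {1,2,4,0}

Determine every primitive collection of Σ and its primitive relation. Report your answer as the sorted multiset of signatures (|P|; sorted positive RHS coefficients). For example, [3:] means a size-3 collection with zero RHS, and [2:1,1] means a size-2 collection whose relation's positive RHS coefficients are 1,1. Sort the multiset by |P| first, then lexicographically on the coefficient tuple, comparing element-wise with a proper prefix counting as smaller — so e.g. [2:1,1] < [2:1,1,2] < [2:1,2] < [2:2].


Σ has 12 primitive collections:

  P={3,7}:  v_{3} + v_{7} = 0  →  sig = [2:]
  P={5,8}:  v_{5} + v_{8} = 0  →  sig = [2:]
  P={0,7}:  v_{0} + v_{7} = v_{2}  →  sig = [2:1]
  P={2,3}:  v_{2} + v_{3} = v_{0}  →  sig = [2:1]
  P={1,7}:  v_{1} + v_{7} = v_{4} + v_{5}  →  sig = [2:1,1]
  P={1,8}:  v_{1} + v_{8} = v_{3} + v_{4}  →  sig = [2:1,1]
  P={2,4,6}:  v_{2} + v_{4} + v_{6} = 0  →  sig = [3:]
  P={0,4,6}:  v_{0} + v_{4} + v_{6} = v_{3}  →  sig = [3:1]
  P={3,4,5}:  v_{3} + v_{4} + v_{5} = v_{1}  →  sig = [3:1]
  P={0,4,5}:  v_{0} + v_{4} + v_{5} = v_{1} + v_{2}  →  sig = [3:1,1]
  P={1,2,6}:  v_{1} + v_{2} + v_{6} = v_{3} + v_{5}  →  sig = [3:1,1]
  P={0,1,6}:  v_{0} + v_{1} + v_{6} = 2·v_{3} + v_{5}  →  sig = [3:1,2]

Signatures (|P|; sorted positive RHS coefficients), sorted:
    [2:]
    [2:]
    [2:1]
    [2:1]
    [2:1,1]
    [2:1,1]
    [3:]
    [3:1]
    [3:1]
    [3:1,1]
    [3:1,1]
    [3:1,2]


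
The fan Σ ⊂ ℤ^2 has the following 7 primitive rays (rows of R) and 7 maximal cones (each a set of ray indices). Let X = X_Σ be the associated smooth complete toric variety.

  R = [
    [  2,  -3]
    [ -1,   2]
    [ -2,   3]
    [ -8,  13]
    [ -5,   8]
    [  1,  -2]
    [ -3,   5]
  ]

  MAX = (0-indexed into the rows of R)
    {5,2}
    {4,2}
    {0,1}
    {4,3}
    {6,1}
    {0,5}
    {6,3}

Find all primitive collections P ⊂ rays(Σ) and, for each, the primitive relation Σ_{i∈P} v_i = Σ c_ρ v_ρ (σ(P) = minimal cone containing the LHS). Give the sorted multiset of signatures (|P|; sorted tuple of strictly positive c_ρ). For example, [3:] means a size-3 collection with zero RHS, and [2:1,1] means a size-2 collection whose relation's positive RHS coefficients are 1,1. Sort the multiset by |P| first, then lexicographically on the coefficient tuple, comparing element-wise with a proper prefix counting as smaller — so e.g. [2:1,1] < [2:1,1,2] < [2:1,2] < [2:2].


Δ(Σ) — 7 vertices, 14 min non-faces:

  P={0,2}:  v_{0} + v_{2} = 0 ; sig = [2:]
  P={1,5}:  v_{1} + v_{5} = 0 ; sig = [2:]
  P={0,4}:  v_{0} + v_{4} = v_{6} ; sig = [2:1]
  P={0,6}:  v_{0} + v_{6} = v_{1} ; sig = [2:1]
  P={1,2}:  v_{1} + v_{2} = v_{6} ; sig = [2:1]
  P={2,6}:  v_{2} + v_{6} = v_{4} ; sig = [2:1]
  P={4,6}:  v_{4} + v_{6} = v_{3} ; sig = [2:1]
  P={5,6}:  v_{5} + v_{6} = v_{2} ; sig = [2:1]
  P={3,5}:  v_{3} + v_{5} = v_{2} + v_{4} ; sig = [2:1,1]
  P={0,3}:  v_{0} + v_{3} = 2·v_{6} ; sig = [2:2]
  P={1,4}:  v_{1} + v_{4} = 2·v_{6} ; sig = [2:2]
  P={2,3}:  v_{2} + v_{3} = 2·v_{4} ; sig = [2:2]
  P={4,5}:  v_{4} + v_{5} = 2·v_{2} ; sig = [2:2]
  P={1,3}:  v_{1} + v_{3} = 3·v_{6} ; sig = [2:3]

Hence PRS(X_Σ) =
{ [2:] ×2,  [2:1] ×6,  [2:1,1],  [2:2] ×4,  [2:3] }


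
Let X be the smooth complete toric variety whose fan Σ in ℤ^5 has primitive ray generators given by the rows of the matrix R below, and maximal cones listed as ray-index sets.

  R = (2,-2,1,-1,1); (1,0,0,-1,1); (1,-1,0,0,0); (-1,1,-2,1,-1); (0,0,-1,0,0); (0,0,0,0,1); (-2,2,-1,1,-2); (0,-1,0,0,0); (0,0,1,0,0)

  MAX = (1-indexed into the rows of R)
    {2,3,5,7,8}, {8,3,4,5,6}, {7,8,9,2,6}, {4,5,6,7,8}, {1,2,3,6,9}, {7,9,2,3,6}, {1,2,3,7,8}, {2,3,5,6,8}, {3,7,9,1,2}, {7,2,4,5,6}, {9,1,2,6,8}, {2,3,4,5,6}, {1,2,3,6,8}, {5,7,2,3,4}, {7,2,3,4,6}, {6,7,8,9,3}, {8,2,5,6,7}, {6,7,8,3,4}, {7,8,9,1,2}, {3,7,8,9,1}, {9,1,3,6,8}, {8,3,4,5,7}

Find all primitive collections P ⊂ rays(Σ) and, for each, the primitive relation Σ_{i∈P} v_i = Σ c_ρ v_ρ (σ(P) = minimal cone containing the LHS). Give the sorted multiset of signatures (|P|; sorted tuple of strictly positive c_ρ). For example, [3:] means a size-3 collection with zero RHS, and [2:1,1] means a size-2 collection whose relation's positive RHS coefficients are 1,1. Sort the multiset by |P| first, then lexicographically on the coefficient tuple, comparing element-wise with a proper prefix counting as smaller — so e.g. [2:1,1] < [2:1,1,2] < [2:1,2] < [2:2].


Σ has 9 primitive collections:

  {5,9}:  v_{5} + v_{9} = 0  ⟹  sig = [2:]
  {1,4}:  v_{1} + v_{4} = v_{3} + v_{5}  ⟹  sig = [2:1,1]
  {1,5}:  v_{1} + v_{5} = v_{2} + v_{3} + v_{8}  ⟹  sig = [2:1,1,1]
  {4,9}:  v_{4} + v_{9} = v_{3} + v_{6} + v_{7}  ⟹  sig = [2:1,1,1]
  {1,6,7}:  v_{1} + v_{6} + v_{7} = 0  ⟹  sig = [3:]
  {2,4,8}:  v_{2} + v_{4} + v_{8} = 2·v_{5}  ⟹  sig = [3:2]
  {2,3,8,9}:  v_{2} + v_{3} + v_{8} + v_{9} = v_{1}  ⟹  sig = [4:1]
  {3,5,6,7}:  v_{3} + v_{5} + v_{6} + v_{7} = v_{4}  ⟹  sig = [4:1]
  {2,3,6,7,8}:  v_{2} + v_{3} + v_{6} + v_{7} + v_{8} = v_{5}  ⟹  sig = [5:1]

Sorted signature multiset PRS(X):
    |P|=2: 4 collections, coeffs (), (1,1), (1,1,1), (1,1,1)
    |P|=3: 2 collections, coeffs (), (2)
    |P|=4: 2 collections, coeffs (1), (1)
    |P|=5: 1 collection, coeffs (1)


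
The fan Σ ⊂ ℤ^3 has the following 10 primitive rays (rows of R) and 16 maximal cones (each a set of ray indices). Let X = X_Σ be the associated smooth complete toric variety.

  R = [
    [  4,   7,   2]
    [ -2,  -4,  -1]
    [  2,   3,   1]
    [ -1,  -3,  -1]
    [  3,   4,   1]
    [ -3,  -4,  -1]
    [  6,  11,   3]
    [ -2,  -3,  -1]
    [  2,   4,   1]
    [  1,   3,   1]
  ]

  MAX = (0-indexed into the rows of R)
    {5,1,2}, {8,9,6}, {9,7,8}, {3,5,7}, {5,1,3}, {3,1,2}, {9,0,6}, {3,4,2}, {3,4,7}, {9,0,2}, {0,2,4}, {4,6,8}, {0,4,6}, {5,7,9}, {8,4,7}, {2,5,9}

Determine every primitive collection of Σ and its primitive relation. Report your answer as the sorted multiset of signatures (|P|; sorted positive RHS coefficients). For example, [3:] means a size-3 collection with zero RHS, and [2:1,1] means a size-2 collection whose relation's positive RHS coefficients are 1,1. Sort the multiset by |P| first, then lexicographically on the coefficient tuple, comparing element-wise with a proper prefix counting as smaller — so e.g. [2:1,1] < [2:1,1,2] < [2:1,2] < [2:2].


22 collections generate NE(X_Σ); each relation:

  {1,8}:  v_{1} + v_{8} = 0 ; sig = [2:]
  {2,7}:  v_{2} + v_{7} = 0 ; sig = [2:]
  {3,9}:  v_{3} + v_{9} = 0 ; sig = [2:]
  {4,5}:  v_{4} + v_{5} = 0 ; sig = [2:]
  {0,1}:  v_{0} + v_{1} = v_{2} ; sig = [2:1]
  {0,3}:  v_{0} + v_{3} = v_{4} ; sig = [2:1]
  {0,5}:  v_{0} + v_{5} = v_{9} ; sig = [2:1]
  {0,7}:  v_{0} + v_{7} = v_{8} ; sig = [2:1]
  {0,8}:  v_{0} + v_{8} = v_{6} ; sig = [2:1]
  {1,6}:  v_{1} + v_{6} = v_{0} ; sig = [2:1]
  {2,8}:  v_{2} + v_{8} = v_{0} ; sig = [2:1]
  {4,9}:  v_{4} + v_{9} = v_{0} ; sig = [2:1]
  {1,4}:  v_{1} + v_{4} = v_{2} + v_{3} ; sig = [2:1,1]
  {1,7}:  v_{1} + v_{7} = v_{3} + v_{5} ; sig = [2:1,1]
  {1,9}:  v_{1} + v_{9} = v_{2} + v_{5} ; sig = [2:1,1]
  {3,6}:  v_{3} + v_{6} = v_{4} + v_{8} ; sig = [2:1,1]
  {3,8}:  v_{3} + v_{8} = v_{4} + v_{7} ; sig = [2:1,1]
  {5,6}:  v_{5} + v_{6} = v_{8} + v_{9} ; sig = [2:1,1]
  {5,8}:  v_{5} + v_{8} = v_{7} + v_{9} ; sig = [2:1,1]
  {2,6}:  v_{2} + v_{6} = 2·v_{0} ; sig = [2:2]
  {6,7}:  v_{6} + v_{7} = 2·v_{8} ; sig = [2:2]
  {2,3,5}:  v_{2} + v_{3} + v_{5} = v_{1} ; sig = [3:1]

Hence PRS(X_Σ) =
    [2:]
    [2:]
    [2:]
    [2:]
    [2:1]
    [2:1]
    [2:1]
    [2:1]
    [2:1]
    [2:1]
    [2:1]
    [2:1]
    [2:1,1]
    [2:1,1]
    [2:1,1]
    [2:1,1]
    [2:1,1]
    [2:1,1]
    [2:1,1]
    [2:2]
    [2:2]
    [3:1]
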